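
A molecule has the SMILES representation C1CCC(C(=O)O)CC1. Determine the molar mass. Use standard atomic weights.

Atom tally by fragment:
  cyclohexane ring core → C:6 H:12
  (− 1 ring H displaced by substituents)
  + COOH → C:1 H:1 O:2
Element totals:
  C: 7
  H: 12
  O: 2
Molecular formula: C7H12O2.
  M = 7(12.011) + 12(1.008) + 2(15.999)
    = 84.077 + 12.096 + 31.998 = 128.171

128.17 g/mol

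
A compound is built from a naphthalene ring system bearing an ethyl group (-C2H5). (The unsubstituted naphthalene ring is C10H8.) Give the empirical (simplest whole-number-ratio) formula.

CH

Atom tally by fragment:
  naphthalene ring system core → C:10 H:8
  (− 1 ring H displaced by substituents)
  + C2H5 → C:2 H:5
Element totals:
  C: 12
  H: 12
Molecular formula: C12H12.
gcd of subscripts = 12; dividing each by 12:
  C: 12/12 = 1
  H: 12/12 = 1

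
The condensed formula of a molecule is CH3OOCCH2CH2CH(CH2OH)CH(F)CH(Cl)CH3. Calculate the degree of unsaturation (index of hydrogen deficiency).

Atom tally by fragment:
  CH3OOCCH2 → C:3 H:5 O:2
  CH2 → C:1 H:2
  CH(CH2OH) → C:2 H:4 O:1
  CH(F) → C:1 H:1 F:1
  CH(Cl) → C:1 H:1 Cl:1
  CH3 → C:1 H:3
Element totals:
  C: 9
  H: 16
  Cl: 1
  F: 1
  O: 3
Molecular formula: C9H16ClFO3.
DoU = (2C + 2 + N − H − X) / 2 = (2·9 + 2 + 0 − 16 − 2) / 2 = 1.

1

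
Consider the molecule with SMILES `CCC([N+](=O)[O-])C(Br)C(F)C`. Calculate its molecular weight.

Atom tally by fragment:
  CH3 → C:1 H:3
  CH2 → C:1 H:2
  CH(NO2) → C:1 H:1 N:1 O:2
  CH(Br) → C:1 H:1 Br:1
  CH(F) → C:1 H:1 F:1
  CH3 → C:1 H:3
Element totals:
  C: 6
  H: 11
  Br: 1
  F: 1
  N: 1
  O: 2
Molecular formula: C6H11BrFNO2.
  M = 6(12.011) + 11(1.008) + 79.904 + 18.998 + 14.007 + 2(15.999)
    = 72.066 + 11.088 + 79.904 + 18.998 + 14.007 + 31.998 = 228.061

228.06 g/mol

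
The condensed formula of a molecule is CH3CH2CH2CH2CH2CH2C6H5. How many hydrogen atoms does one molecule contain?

Atom tally by fragment:
  CH3 → C:1 H:3
  CH2 → C:1 H:2
  CH2 → C:1 H:2
  CH2 → C:1 H:2
  CH2 → C:1 H:2
  CH2C6H5 → C:7 H:7
Element totals:
  C: 12
  H: 18

18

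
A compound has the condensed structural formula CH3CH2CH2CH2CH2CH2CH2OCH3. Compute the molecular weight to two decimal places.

130.23 g/mol

Atom tally by fragment:
  CH3 → C:1 H:3
  CH2 → C:1 H:2
  CH2 → C:1 H:2
  CH2 → C:1 H:2
  CH2 → C:1 H:2
  CH2 → C:1 H:2
  CH2OCH3 → C:2 H:5 O:1
Element totals:
  C: 8
  H: 18
  O: 1
Molecular formula: C8H18O.
  M = 8(12.011) + 18(1.008) + 15.999
    = 96.088 + 18.144 + 15.999 = 130.231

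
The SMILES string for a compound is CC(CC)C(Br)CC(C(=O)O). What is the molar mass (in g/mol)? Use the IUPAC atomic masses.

223.11 g/mol

Atom tally by fragment:
  CH3 → C:1 H:3
  CH(C2H5) → C:3 H:6
  CH(Br) → C:1 H:1 Br:1
  CH2 → C:1 H:2
  CH2COOH → C:2 H:3 O:2
Element totals:
  C: 8
  H: 15
  Br: 1
  O: 2
Molecular formula: C8H15BrO2.
  M = 8(12.011) + 15(1.008) + 79.904 + 2(15.999)
    = 96.088 + 15.120 + 79.904 + 31.998 = 223.110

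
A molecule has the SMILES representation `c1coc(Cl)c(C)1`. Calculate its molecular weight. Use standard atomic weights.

116.54 g/mol

Atom tally by fragment:
  furan ring core → C:4 H:4 O:1
  (− 2 ring H displaced by substituents)
  + Cl → Cl:1
  + CH3 → C:1 H:3
Element totals:
  C: 5
  H: 5
  Cl: 1
  O: 1
Molecular formula: C5H5ClO.
  M = 5(12.011) + 5(1.008) + 35.45 + 15.999
    = 60.055 + 5.040 + 35.450 + 15.999 = 116.544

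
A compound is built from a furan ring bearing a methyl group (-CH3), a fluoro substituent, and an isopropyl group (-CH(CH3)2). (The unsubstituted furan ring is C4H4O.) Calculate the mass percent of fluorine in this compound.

Atom tally by fragment:
  furan ring core → C:4 H:4 O:1
  (− 3 ring H displaced by substituents)
  + CH3 → C:1 H:3
  + F → F:1
  + CH(CH3)2 → C:3 H:7
Element totals:
  C: 8
  H: 11
  F: 1
  O: 1
Molecular formula: C8H11FO.
Molar mass = 142.173 g/mol.
Mass from F: 1 × 18.998 = 18.998 g/mol.
%F = 18.998 / 142.173 × 100 = 13.36%.

13.36%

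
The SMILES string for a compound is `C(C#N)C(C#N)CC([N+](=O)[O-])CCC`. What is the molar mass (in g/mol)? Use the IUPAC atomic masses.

Atom tally by fragment:
  NCCH2 → C:2 H:2 N:1
  CH(CN) → C:2 H:1 N:1
  CH2 → C:1 H:2
  CH(NO2) → C:1 H:1 N:1 O:2
  CH2 → C:1 H:2
  CH2 → C:1 H:2
  CH3 → C:1 H:3
Element totals:
  C: 9
  H: 13
  N: 3
  O: 2
Molecular formula: C9H13N3O2.
  M = 9(12.011) + 13(1.008) + 3(14.007) + 2(15.999)
    = 108.099 + 13.104 + 42.021 + 31.998 = 195.222

195.22 g/mol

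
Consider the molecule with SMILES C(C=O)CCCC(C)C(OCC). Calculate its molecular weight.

172.27 g/mol

Atom tally by fragment:
  OHCCH2 → C:2 H:3 O:1
  CH2 → C:1 H:2
  CH2 → C:1 H:2
  CH2 → C:1 H:2
  CH(CH3) → C:2 H:4
  CH2OC2H5 → C:3 H:7 O:1
Element totals:
  C: 10
  H: 20
  O: 2
Molecular formula: C10H20O2.
  M = 10(12.011) + 20(1.008) + 2(15.999)
    = 120.110 + 20.160 + 31.998 = 172.268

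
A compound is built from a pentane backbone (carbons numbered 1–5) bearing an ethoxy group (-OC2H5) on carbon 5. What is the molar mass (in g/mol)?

116.20 g/mol

Atom tally by fragment:
  CH3 → C:1 H:3
  CH2 → C:1 H:2
  CH2 → C:1 H:2
  CH2 → C:1 H:2
  CH2OC2H5 → C:3 H:7 O:1
Element totals:
  C: 7
  H: 16
  O: 1
Molecular formula: C7H16O.
  M = 7(12.011) + 16(1.008) + 15.999
    = 84.077 + 16.128 + 15.999 = 116.204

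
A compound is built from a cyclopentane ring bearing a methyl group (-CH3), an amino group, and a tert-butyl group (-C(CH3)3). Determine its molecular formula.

C10H21N

Atom tally by fragment:
  cyclopentane ring core → C:5 H:10
  (− 3 ring H displaced by substituents)
  + CH3 → C:1 H:3
  + NH2 → N:1 H:2
  + C(CH3)3 → C:4 H:9
Element totals:
  C: 10
  H: 21
  N: 1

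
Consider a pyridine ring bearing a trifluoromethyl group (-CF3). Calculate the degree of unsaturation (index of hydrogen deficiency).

4

Atom tally by fragment:
  pyridine ring core → C:5 H:5 N:1
  (− 1 ring H displaced by substituents)
  + CF3 → C:1 F:3
Element totals:
  C: 6
  H: 4
  F: 3
  N: 1
Molecular formula: C6H4F3N.
DoU = (2C + 2 + N − H − X) / 2 = (2·6 + 2 + 1 − 4 − 3) / 2 = 4.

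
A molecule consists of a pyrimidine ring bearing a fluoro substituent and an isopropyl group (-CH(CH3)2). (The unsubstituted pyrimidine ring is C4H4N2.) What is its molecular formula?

C7H9FN2

Atom tally by fragment:
  pyrimidine ring core → C:4 H:4 N:2
  (− 2 ring H displaced by substituents)
  + F → F:1
  + CH(CH3)2 → C:3 H:7
Element totals:
  C: 7
  H: 9
  F: 1
  N: 2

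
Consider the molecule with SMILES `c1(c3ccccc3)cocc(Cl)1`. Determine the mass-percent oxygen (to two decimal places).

Atom tally by fragment:
  furan ring core → C:4 H:4 O:1
  (− 2 ring H displaced by substituents)
  + C6H5 → C:6 H:5
  + Cl → Cl:1
Element totals:
  C: 10
  H: 7
  Cl: 1
  O: 1
Molecular formula: C10H7ClO.
Molar mass = 178.615 g/mol.
Mass from O: 1 × 15.999 = 15.999 g/mol.
%O = 15.999 / 178.615 × 100 = 8.96%.

8.96%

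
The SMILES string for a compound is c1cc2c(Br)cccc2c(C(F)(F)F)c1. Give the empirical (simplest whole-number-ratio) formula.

C11H6BrF3

Atom tally by fragment:
  naphthalene ring system core → C:10 H:8
  (− 2 ring H displaced by substituents)
  + Br → Br:1
  + CF3 → C:1 F:3
Element totals:
  C: 11
  H: 6
  Br: 1
  F: 3
Molecular formula: C11H6BrF3.
gcd of subscripts (1, 11, 3, 6) = 1, so the empirical formula equals the molecular formula.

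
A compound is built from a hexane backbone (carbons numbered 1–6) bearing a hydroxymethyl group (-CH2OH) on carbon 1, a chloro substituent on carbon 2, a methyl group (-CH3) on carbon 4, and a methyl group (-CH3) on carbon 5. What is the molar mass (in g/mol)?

Atom tally by fragment:
  HOCH2CH2 → C:2 H:5 O:1
  CH(Cl) → C:1 H:1 Cl:1
  CH2 → C:1 H:2
  CH(CH3) → C:2 H:4
  CH(CH3) → C:2 H:4
  CH3 → C:1 H:3
Element totals:
  C: 9
  H: 19
  Cl: 1
  O: 1
Molecular formula: C9H19ClO.
  M = 9(12.011) + 19(1.008) + 35.45 + 15.999
    = 108.099 + 19.152 + 35.450 + 15.999 = 178.700

178.70 g/mol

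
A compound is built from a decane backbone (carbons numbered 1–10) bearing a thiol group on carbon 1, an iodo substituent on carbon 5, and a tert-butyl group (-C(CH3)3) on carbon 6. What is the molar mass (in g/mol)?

356.35 g/mol

Atom tally by fragment:
  HSCH2 → C:1 H:3 S:1
  CH2 → C:1 H:2
  CH2 → C:1 H:2
  CH2 → C:1 H:2
  CH(I) → C:1 H:1 I:1
  CH(C(CH3)3) → C:5 H:10
  CH2 → C:1 H:2
  CH2 → C:1 H:2
  CH2 → C:1 H:2
  CH3 → C:1 H:3
Element totals:
  C: 14
  H: 29
  I: 1
  S: 1
Molecular formula: C14H29IS.
  M = 14(12.011) + 29(1.008) + 126.904 + 32.06
    = 168.154 + 29.232 + 126.904 + 32.060 = 356.350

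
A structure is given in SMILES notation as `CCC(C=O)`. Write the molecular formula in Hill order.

C4H8O

Atom tally by fragment:
  CH3 → C:1 H:3
  CH2 → C:1 H:2
  CH2CHO → C:2 H:3 O:1
Element totals:
  C: 4
  H: 8
  O: 1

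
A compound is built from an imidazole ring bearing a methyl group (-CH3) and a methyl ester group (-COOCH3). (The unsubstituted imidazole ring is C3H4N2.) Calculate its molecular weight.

140.14 g/mol

Atom tally by fragment:
  imidazole ring core → C:3 H:4 N:2
  (− 2 ring H displaced by substituents)
  + CH3 → C:1 H:3
  + COOCH3 → C:2 H:3 O:2
Element totals:
  C: 6
  H: 8
  N: 2
  O: 2
Molecular formula: C6H8N2O2.
  M = 6(12.011) + 8(1.008) + 2(14.007) + 2(15.999)
    = 72.066 + 8.064 + 28.014 + 31.998 = 140.142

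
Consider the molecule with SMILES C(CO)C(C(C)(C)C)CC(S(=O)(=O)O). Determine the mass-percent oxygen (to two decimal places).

Atom tally by fragment:
  HOCH2CH2 → C:2 H:5 O:1
  CH(C(CH3)3) → C:5 H:10
  CH2 → C:1 H:2
  CH2SO3H → C:1 H:3 S:1 O:3
Element totals:
  C: 9
  H: 20
  O: 4
  S: 1
Molecular formula: C9H20O4S.
Molar mass = 224.315 g/mol.
Mass from O: 4 × 15.999 = 63.996 g/mol.
%O = 63.996 / 224.315 × 100 = 28.53%.

28.53%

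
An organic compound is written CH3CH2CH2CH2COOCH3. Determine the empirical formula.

Atom tally by fragment:
  CH3 → C:1 H:3
  CH2 → C:1 H:2
  CH2 → C:1 H:2
  CH2COOCH3 → C:3 H:5 O:2
Element totals:
  C: 6
  H: 12
  O: 2
Molecular formula: C6H12O2.
gcd of subscripts = 2; dividing each by 2:
  C: 6/2 = 3
  H: 12/2 = 6
  O: 2/2 = 1

C3H6O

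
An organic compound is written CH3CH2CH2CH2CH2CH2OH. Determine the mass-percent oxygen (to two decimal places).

15.66%

Atom tally by fragment:
  CH3 → C:1 H:3
  CH2 → C:1 H:2
  CH2 → C:1 H:2
  CH2 → C:1 H:2
  CH2 → C:1 H:2
  CH2OH → C:1 H:3 O:1
Element totals:
  C: 6
  H: 14
  O: 1
Molecular formula: C6H14O.
Molar mass = 102.177 g/mol.
Mass from O: 1 × 15.999 = 15.999 g/mol.
%O = 15.999 / 102.177 × 100 = 15.66%.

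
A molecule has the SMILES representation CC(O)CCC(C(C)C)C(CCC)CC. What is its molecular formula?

C14H30O

Atom tally by fragment:
  CH3 → C:1 H:3
  CH(OH) → C:1 H:2 O:1
  CH2 → C:1 H:2
  CH2 → C:1 H:2
  CH(CH(CH3)2) → C:4 H:8
  CH(CH2CH2CH3) → C:4 H:8
  CH2 → C:1 H:2
  CH3 → C:1 H:3
Element totals:
  C: 14
  H: 30
  O: 1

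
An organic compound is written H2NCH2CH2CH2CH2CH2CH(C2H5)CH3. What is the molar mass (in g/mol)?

Atom tally by fragment:
  H2NCH2 → C:1 H:4 N:1
  CH2 → C:1 H:2
  CH2 → C:1 H:2
  CH2 → C:1 H:2
  CH2 → C:1 H:2
  CH(C2H5) → C:3 H:6
  CH3 → C:1 H:3
Element totals:
  C: 9
  H: 21
  N: 1
Molecular formula: C9H21N.
  M = 9(12.011) + 21(1.008) + 14.007
    = 108.099 + 21.168 + 14.007 = 143.274

143.27 g/mol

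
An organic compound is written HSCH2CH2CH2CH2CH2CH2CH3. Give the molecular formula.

C7H16S

Element totals:
  C: 7
  H: 16
  S: 1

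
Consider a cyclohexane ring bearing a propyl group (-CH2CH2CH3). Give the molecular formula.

Atom tally by fragment:
  cyclohexane ring core → C:6 H:12
  (− 1 ring H displaced by substituents)
  + CH2CH2CH3 → C:3 H:7
Element totals:
  C: 9
  H: 18

C9H18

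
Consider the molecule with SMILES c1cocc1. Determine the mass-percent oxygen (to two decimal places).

23.50%

Atom tally by fragment:
  furan ring core → C:4 H:4 O:1
Element totals:
  C: 4
  H: 4
  O: 1
Molecular formula: C4H4O.
Molar mass = 68.075 g/mol.
Mass from O: 1 × 15.999 = 15.999 g/mol.
%O = 15.999 / 68.075 × 100 = 23.50%.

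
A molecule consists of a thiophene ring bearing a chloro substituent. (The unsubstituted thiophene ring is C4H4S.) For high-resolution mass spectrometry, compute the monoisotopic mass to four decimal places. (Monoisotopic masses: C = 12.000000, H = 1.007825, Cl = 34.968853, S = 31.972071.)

117.9644

Atom tally by fragment:
  thiophene ring core → C:4 H:4 S:1
  (− 1 ring H displaced by substituents)
  + Cl → Cl:1
Element totals:
  C: 4
  H: 3
  Cl: 1
  S: 1
Molecular formula: C4H3ClS.
  M = 4(12.0) + 3(1.007825) + 34.968853 + 31.972071
    = 48.000000 + 3.023475 + 34.968853 + 31.972071 = 117.964399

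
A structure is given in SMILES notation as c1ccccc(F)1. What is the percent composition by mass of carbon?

74.99%

Atom tally by fragment:
  benzene ring core → C:6 H:6
  (− 1 ring H displaced by substituents)
  + F → F:1
Element totals:
  C: 6
  H: 5
  F: 1
Molecular formula: C6H5F.
Molar mass = 96.104 g/mol.
Mass from C: 6 × 12.011 = 72.066 g/mol.
%C = 72.066 / 96.104 × 100 = 74.99%.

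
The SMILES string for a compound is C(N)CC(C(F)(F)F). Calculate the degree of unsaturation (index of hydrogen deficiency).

Atom tally by fragment:
  H2NCH2 → C:1 H:4 N:1
  CH2 → C:1 H:2
  CH2CF3 → C:2 H:2 F:3
Element totals:
  C: 4
  H: 8
  F: 3
  N: 1
Molecular formula: C4H8F3N.
DoU = (2C + 2 + N − H − X) / 2 = (2·4 + 2 + 1 − 8 − 3) / 2 = 0.

0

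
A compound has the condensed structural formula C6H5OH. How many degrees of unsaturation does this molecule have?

4

Atom tally by fragment:
  benzene ring core → C:6 H:6
  (− 1 ring H displaced by substituents)
  + OH → O:1 H:1
Element totals:
  C: 6
  H: 6
  O: 1
Molecular formula: C6H6O.
DoU = (2C + 2 + N − H − X) / 2 = (2·6 + 2 + 0 − 6 − 0) / 2 = 4.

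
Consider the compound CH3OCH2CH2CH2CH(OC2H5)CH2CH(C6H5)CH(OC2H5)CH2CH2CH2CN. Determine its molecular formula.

C22H35NO3

Atom tally by fragment:
  CH3OCH2 → C:2 H:5 O:1
  CH2 → C:1 H:2
  CH2 → C:1 H:2
  CH(OC2H5) → C:3 H:6 O:1
  CH2 → C:1 H:2
  CH(C6H5) → C:7 H:6
  CH(OC2H5) → C:3 H:6 O:1
  CH2 → C:1 H:2
  CH2 → C:1 H:2
  CH2CN → C:2 H:2 N:1
Element totals:
  C: 22
  H: 35
  N: 1
  O: 3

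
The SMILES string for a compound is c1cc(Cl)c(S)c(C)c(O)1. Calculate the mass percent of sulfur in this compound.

Atom tally by fragment:
  benzene ring core → C:6 H:6
  (− 4 ring H displaced by substituents)
  + Cl → Cl:1
  + SH → S:1 H:1
  + CH3 → C:1 H:3
  + OH → O:1 H:1
Element totals:
  C: 7
  H: 7
  Cl: 1
  O: 1
  S: 1
Molecular formula: C7H7ClOS.
Molar mass = 174.642 g/mol.
Mass from S: 1 × 32.06 = 32.060 g/mol.
%S = 32.060 / 174.642 × 100 = 18.36%.

18.36%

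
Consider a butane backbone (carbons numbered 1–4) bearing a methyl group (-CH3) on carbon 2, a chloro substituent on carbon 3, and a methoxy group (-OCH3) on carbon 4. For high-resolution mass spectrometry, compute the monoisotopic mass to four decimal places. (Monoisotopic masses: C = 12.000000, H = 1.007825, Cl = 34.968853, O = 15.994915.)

Atom tally by fragment:
  CH3 → C:1 H:3
  CH(CH3) → C:2 H:4
  CH(Cl) → C:1 H:1 Cl:1
  CH2OCH3 → C:2 H:5 O:1
Element totals:
  C: 6
  H: 13
  Cl: 1
  O: 1
Molecular formula: C6H13ClO.
  M = 6(12.0) + 13(1.007825) + 34.968853 + 15.994915
    = 72.000000 + 13.101725 + 34.968853 + 15.994915 = 136.065493

136.0655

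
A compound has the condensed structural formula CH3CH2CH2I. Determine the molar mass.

169.99 g/mol

Element totals:
  C: 3
  H: 7
  I: 1
Molecular formula: C3H7I.
  M = 3(12.011) + 7(1.008) + 126.904
    = 36.033 + 7.056 + 126.904 = 169.993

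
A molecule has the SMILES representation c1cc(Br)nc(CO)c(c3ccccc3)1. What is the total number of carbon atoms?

Atom tally by fragment:
  pyridine ring core → C:5 H:5 N:1
  (− 3 ring H displaced by substituents)
  + Br → Br:1
  + CH2OH → C:1 H:3 O:1
  + C6H5 → C:6 H:5
Element totals:
  C: 12
  H: 10
  Br: 1
  N: 1
  O: 1

12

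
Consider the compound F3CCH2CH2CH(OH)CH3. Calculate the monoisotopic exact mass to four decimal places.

Element totals:
  C: 5
  H: 9
  F: 3
  O: 1
Molecular formula: C5H9F3O.
  M = 5(12.0) + 9(1.007825) + 3(18.998403) + 15.994915
    = 60.000000 + 9.070425 + 56.995209 + 15.994915 = 142.060549

142.0605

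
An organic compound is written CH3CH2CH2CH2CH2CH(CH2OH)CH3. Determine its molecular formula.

Atom tally by fragment:
  CH3 → C:1 H:3
  CH2 → C:1 H:2
  CH2 → C:1 H:2
  CH2 → C:1 H:2
  CH2 → C:1 H:2
  CH(CH2OH) → C:2 H:4 O:1
  CH3 → C:1 H:3
Element totals:
  C: 8
  H: 18
  O: 1

C8H18O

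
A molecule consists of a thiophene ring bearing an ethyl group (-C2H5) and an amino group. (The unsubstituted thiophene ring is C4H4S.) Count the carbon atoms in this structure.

Atom tally by fragment:
  thiophene ring core → C:4 H:4 S:1
  (− 2 ring H displaced by substituents)
  + C2H5 → C:2 H:5
  + NH2 → N:1 H:2
Element totals:
  C: 6
  H: 9
  N: 1
  S: 1

6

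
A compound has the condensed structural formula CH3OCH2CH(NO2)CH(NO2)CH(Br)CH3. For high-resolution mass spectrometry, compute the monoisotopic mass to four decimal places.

269.9851

Element totals:
  C: 6
  H: 11
  Br: 1
  N: 2
  O: 5
Molecular formula: C6H11BrN2O5.
  M = 6(12.0) + 11(1.007825) + 78.918338 + 2(14.003074) + 5(15.994915)
    = 72.000000 + 11.086075 + 78.918338 + 28.006148 + 79.974575 = 269.985136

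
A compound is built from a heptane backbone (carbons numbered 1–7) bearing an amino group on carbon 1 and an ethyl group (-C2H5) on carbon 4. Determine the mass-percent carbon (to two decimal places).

75.45%

Atom tally by fragment:
  H2NCH2 → C:1 H:4 N:1
  CH2 → C:1 H:2
  CH2 → C:1 H:2
  CH(C2H5) → C:3 H:6
  CH2 → C:1 H:2
  CH2 → C:1 H:2
  CH3 → C:1 H:3
Element totals:
  C: 9
  H: 21
  N: 1
Molecular formula: C9H21N.
Molar mass = 143.274 g/mol.
Mass from C: 9 × 12.011 = 108.099 g/mol.
%C = 108.099 / 143.274 × 100 = 75.45%.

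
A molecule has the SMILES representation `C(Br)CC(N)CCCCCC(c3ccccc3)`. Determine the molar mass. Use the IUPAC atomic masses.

298.27 g/mol

Atom tally by fragment:
  BrCH2 → C:1 H:2 Br:1
  CH2 → C:1 H:2
  CH(NH2) → C:1 H:3 N:1
  CH2 → C:1 H:2
  CH2 → C:1 H:2
  CH2 → C:1 H:2
  CH2 → C:1 H:2
  CH2 → C:1 H:2
  CH2C6H5 → C:7 H:7
Element totals:
  C: 15
  H: 24
  Br: 1
  N: 1
Molecular formula: C15H24BrN.
  M = 15(12.011) + 24(1.008) + 79.904 + 14.007
    = 180.165 + 24.192 + 79.904 + 14.007 = 298.268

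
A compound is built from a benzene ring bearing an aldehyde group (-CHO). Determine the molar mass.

Atom tally by fragment:
  benzene ring core → C:6 H:6
  (− 1 ring H displaced by substituents)
  + CHO → C:1 H:1 O:1
Element totals:
  C: 7
  H: 6
  O: 1
Molecular formula: C7H6O.
  M = 7(12.011) + 6(1.008) + 15.999
    = 84.077 + 6.048 + 15.999 = 106.124

106.12 g/mol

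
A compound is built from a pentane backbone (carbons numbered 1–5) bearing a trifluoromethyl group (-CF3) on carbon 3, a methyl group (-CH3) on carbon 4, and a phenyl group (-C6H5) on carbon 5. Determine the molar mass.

230.27 g/mol

Atom tally by fragment:
  CH3 → C:1 H:3
  CH2 → C:1 H:2
  CH(CF3) → C:2 H:1 F:3
  CH(CH3) → C:2 H:4
  CH2C6H5 → C:7 H:7
Element totals:
  C: 13
  H: 17
  F: 3
Molecular formula: C13H17F3.
  M = 13(12.011) + 17(1.008) + 3(18.998)
    = 156.143 + 17.136 + 56.994 = 230.273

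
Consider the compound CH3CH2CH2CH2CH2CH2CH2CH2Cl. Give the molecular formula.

Atom tally by fragment:
  CH3 → C:1 H:3
  CH2 → C:1 H:2
  CH2 → C:1 H:2
  CH2 → C:1 H:2
  CH2 → C:1 H:2
  CH2 → C:1 H:2
  CH2 → C:1 H:2
  CH2Cl → C:1 H:2 Cl:1
Element totals:
  C: 8
  H: 17
  Cl: 1

C8H17Cl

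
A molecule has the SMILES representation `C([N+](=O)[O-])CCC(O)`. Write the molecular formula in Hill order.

Atom tally by fragment:
  O2NCH2 → C:1 H:2 N:1 O:2
  CH2 → C:1 H:2
  CH2 → C:1 H:2
  CH2OH → C:1 H:3 O:1
Element totals:
  C: 4
  H: 9
  N: 1
  O: 3

C4H9NO3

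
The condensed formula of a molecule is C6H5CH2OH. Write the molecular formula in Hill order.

C7H8O

Atom tally by fragment:
  benzene ring core → C:6 H:6
  (− 1 ring H displaced by substituents)
  + CH2OH → C:1 H:3 O:1
Element totals:
  C: 7
  H: 8
  O: 1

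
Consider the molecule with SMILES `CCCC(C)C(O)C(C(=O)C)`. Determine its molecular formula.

C9H18O2

Atom tally by fragment:
  CH3 → C:1 H:3
  CH2 → C:1 H:2
  CH2 → C:1 H:2
  CH(CH3) → C:2 H:4
  CH(OH) → C:1 H:2 O:1
  CH2COCH3 → C:3 H:5 O:1
Element totals:
  C: 9
  H: 18
  O: 2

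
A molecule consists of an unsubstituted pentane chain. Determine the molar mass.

Atom tally by fragment:
  CH3 → C:1 H:3
  CH2 → C:1 H:2
  CH2 → C:1 H:2
  CH2 → C:1 H:2
  CH3 → C:1 H:3
Element totals:
  C: 5
  H: 12
Molecular formula: C5H12.
  M = 5(12.011) + 12(1.008)
    = 60.055 + 12.096 = 72.151

72.15 g/mol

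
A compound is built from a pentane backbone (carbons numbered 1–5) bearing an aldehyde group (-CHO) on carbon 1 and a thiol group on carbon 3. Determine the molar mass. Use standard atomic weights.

132.22 g/mol

Atom tally by fragment:
  OHCCH2 → C:2 H:3 O:1
  CH2 → C:1 H:2
  CH(SH) → C:1 H:2 S:1
  CH2 → C:1 H:2
  CH3 → C:1 H:3
Element totals:
  C: 6
  H: 12
  O: 1
  S: 1
Molecular formula: C6H12OS.
  M = 6(12.011) + 12(1.008) + 15.999 + 32.06
    = 72.066 + 12.096 + 15.999 + 32.060 = 132.221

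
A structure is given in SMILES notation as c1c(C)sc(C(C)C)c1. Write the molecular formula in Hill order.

C8H12S

Atom tally by fragment:
  thiophene ring core → C:4 H:4 S:1
  (− 2 ring H displaced by substituents)
  + CH3 → C:1 H:3
  + CH(CH3)2 → C:3 H:7
Element totals:
  C: 8
  H: 12
  S: 1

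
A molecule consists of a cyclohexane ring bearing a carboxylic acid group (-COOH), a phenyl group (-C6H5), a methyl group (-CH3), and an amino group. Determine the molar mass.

Atom tally by fragment:
  cyclohexane ring core → C:6 H:12
  (− 4 ring H displaced by substituents)
  + COOH → C:1 H:1 O:2
  + C6H5 → C:6 H:5
  + CH3 → C:1 H:3
  + NH2 → N:1 H:2
Element totals:
  C: 14
  H: 19
  N: 1
  O: 2
Molecular formula: C14H19NO2.
  M = 14(12.011) + 19(1.008) + 14.007 + 2(15.999)
    = 168.154 + 19.152 + 14.007 + 31.998 = 233.311

233.31 g/mol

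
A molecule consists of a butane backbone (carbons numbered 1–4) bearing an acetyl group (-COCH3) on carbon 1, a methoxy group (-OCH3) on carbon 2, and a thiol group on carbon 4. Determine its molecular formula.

Atom tally by fragment:
  CH3COCH2 → C:3 H:5 O:1
  CH(OCH3) → C:2 H:4 O:1
  CH2 → C:1 H:2
  CH2SH → C:1 H:3 S:1
Element totals:
  C: 7
  H: 14
  O: 2
  S: 1

C7H14O2S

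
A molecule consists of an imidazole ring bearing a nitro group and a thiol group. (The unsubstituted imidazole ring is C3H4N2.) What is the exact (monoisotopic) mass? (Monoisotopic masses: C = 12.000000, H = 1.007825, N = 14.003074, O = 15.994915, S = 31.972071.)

Atom tally by fragment:
  imidazole ring core → C:3 H:4 N:2
  (− 2 ring H displaced by substituents)
  + NO2 → N:1 O:2
  + SH → S:1 H:1
Element totals:
  C: 3
  H: 3
  N: 3
  O: 2
  S: 1
Molecular formula: C3H3N3O2S.
  M = 3(12.0) + 3(1.007825) + 3(14.003074) + 2(15.994915) + 31.972071
    = 36.000000 + 3.023475 + 42.009222 + 31.989830 + 31.972071 = 144.994598

144.9946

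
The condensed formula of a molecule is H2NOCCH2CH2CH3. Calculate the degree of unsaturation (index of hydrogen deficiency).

1

Atom tally by fragment:
  H2NOCCH2 → C:2 H:4 O:1 N:1
  CH2 → C:1 H:2
  CH3 → C:1 H:3
Element totals:
  C: 4
  H: 9
  N: 1
  O: 1
Molecular formula: C4H9NO.
DoU = (2C + 2 + N − H − X) / 2 = (2·4 + 2 + 1 − 9 − 0) / 2 = 1.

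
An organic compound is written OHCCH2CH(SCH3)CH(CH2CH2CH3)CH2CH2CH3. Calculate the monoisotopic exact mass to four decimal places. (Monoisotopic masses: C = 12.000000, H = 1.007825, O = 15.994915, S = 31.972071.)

Element totals:
  C: 11
  H: 22
  O: 1
  S: 1
Molecular formula: C11H22OS.
  M = 11(12.0) + 22(1.007825) + 15.994915 + 31.972071
    = 132.000000 + 22.172150 + 15.994915 + 31.972071 = 202.139136

202.1391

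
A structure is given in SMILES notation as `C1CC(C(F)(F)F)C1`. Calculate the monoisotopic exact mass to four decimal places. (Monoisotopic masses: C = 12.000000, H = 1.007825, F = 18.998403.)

Atom tally by fragment:
  cyclobutane ring core → C:4 H:8
  (− 1 ring H displaced by substituents)
  + CF3 → C:1 F:3
Element totals:
  C: 5
  H: 7
  F: 3
Molecular formula: C5H7F3.
  M = 5(12.0) + 7(1.007825) + 3(18.998403)
    = 60.000000 + 7.054775 + 56.995209 = 124.049984

124.0500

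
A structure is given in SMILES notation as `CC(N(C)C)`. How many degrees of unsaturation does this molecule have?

0

Atom tally by fragment:
  CH3 → C:1 H:3
  CH2N(CH3)2 → C:3 H:8 N:1
Element totals:
  C: 4
  H: 11
  N: 1
Molecular formula: C4H11N.
DoU = (2C + 2 + N − H − X) / 2 = (2·4 + 2 + 1 − 11 − 0) / 2 = 0.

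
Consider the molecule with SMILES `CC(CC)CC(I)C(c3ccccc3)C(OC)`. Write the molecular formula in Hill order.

C15H23IO

Atom tally by fragment:
  CH3 → C:1 H:3
  CH(C2H5) → C:3 H:6
  CH2 → C:1 H:2
  CH(I) → C:1 H:1 I:1
  CH(C6H5) → C:7 H:6
  CH2OCH3 → C:2 H:5 O:1
Element totals:
  C: 15
  H: 23
  I: 1
  O: 1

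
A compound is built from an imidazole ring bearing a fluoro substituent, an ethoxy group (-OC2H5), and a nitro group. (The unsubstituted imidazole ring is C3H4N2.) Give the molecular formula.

C5H6FN3O3

Atom tally by fragment:
  imidazole ring core → C:3 H:4 N:2
  (− 3 ring H displaced by substituents)
  + F → F:1
  + OC2H5 → C:2 H:5 O:1
  + NO2 → N:1 O:2
Element totals:
  C: 5
  H: 6
  F: 1
  N: 3
  O: 3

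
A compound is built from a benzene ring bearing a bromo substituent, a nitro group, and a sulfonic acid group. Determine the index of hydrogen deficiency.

5

Atom tally by fragment:
  benzene ring core → C:6 H:6
  (− 3 ring H displaced by substituents)
  + Br → Br:1
  + NO2 → N:1 O:2
  + SO3H → S:1 O:3 H:1
Element totals:
  C: 6
  H: 4
  Br: 1
  N: 1
  O: 5
  S: 1
Molecular formula: C6H4BrNO5S.
DoU = (2C + 2 + N − H − X) / 2 = (2·6 + 2 + 1 − 4 − 1) / 2 = 5.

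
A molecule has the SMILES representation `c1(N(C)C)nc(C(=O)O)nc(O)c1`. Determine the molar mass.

183.17 g/mol

Atom tally by fragment:
  pyrimidine ring core → C:4 H:4 N:2
  (− 3 ring H displaced by substituents)
  + N(CH3)2 → N:1 C:2 H:6
  + COOH → C:1 H:1 O:2
  + OH → O:1 H:1
Element totals:
  C: 7
  H: 9
  N: 3
  O: 3
Molecular formula: C7H9N3O3.
  M = 7(12.011) + 9(1.008) + 3(14.007) + 3(15.999)
    = 84.077 + 9.072 + 42.021 + 47.997 = 183.167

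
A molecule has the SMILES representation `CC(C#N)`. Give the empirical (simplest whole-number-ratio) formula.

Atom tally by fragment:
  CH3 → C:1 H:3
  CH2CN → C:2 H:2 N:1
Element totals:
  C: 3
  H: 5
  N: 1
Molecular formula: C3H5N.
gcd of subscripts (3, 5, 1) = 1, so the empirical formula equals the molecular formula.

C3H5N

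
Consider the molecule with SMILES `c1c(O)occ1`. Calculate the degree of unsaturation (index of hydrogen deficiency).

3

Atom tally by fragment:
  furan ring core → C:4 H:4 O:1
  (− 1 ring H displaced by substituents)
  + OH → O:1 H:1
Element totals:
  C: 4
  H: 4
  O: 2
Molecular formula: C4H4O2.
DoU = (2C + 2 + N − H − X) / 2 = (2·4 + 2 + 0 − 4 − 0) / 2 = 3.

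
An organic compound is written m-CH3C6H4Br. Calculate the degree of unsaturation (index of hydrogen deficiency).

Element totals:
  C: 7
  H: 7
  Br: 1
Molecular formula: C7H7Br.
DoU = (2C + 2 + N − H − X) / 2 = (2·7 + 2 + 0 − 7 − 1) / 2 = 4.

4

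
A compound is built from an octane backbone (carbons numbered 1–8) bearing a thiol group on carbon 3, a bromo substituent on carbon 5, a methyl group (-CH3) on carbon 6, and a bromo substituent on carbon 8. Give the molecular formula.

Atom tally by fragment:
  CH3 → C:1 H:3
  CH2 → C:1 H:2
  CH(SH) → C:1 H:2 S:1
  CH2 → C:1 H:2
  CH(Br) → C:1 H:1 Br:1
  CH(CH3) → C:2 H:4
  CH2 → C:1 H:2
  CH2Br → C:1 H:2 Br:1
Element totals:
  C: 9
  H: 18
  Br: 2
  S: 1

C9H18Br2S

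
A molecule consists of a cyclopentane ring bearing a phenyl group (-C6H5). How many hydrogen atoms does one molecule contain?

14

Atom tally by fragment:
  cyclopentane ring core → C:5 H:10
  (− 1 ring H displaced by substituents)
  + C6H5 → C:6 H:5
Element totals:
  C: 11
  H: 14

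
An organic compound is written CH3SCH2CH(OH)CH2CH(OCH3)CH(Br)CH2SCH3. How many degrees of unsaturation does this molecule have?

0

Atom tally by fragment:
  CH3SCH2 → C:2 H:5 S:1
  CH(OH) → C:1 H:2 O:1
  CH2 → C:1 H:2
  CH(OCH3) → C:2 H:4 O:1
  CH(Br) → C:1 H:1 Br:1
  CH2SCH3 → C:2 H:5 S:1
Element totals:
  C: 9
  H: 19
  Br: 1
  O: 2
  S: 2
Molecular formula: C9H19BrO2S2.
DoU = (2C + 2 + N − H − X) / 2 = (2·9 + 2 + 0 − 19 − 1) / 2 = 0.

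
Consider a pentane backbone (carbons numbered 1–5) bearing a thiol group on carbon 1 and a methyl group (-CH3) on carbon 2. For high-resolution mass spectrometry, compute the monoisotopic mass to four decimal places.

Atom tally by fragment:
  HSCH2 → C:1 H:3 S:1
  CH(CH3) → C:2 H:4
  CH2 → C:1 H:2
  CH2 → C:1 H:2
  CH3 → C:1 H:3
Element totals:
  C: 6
  H: 14
  S: 1
Molecular formula: C6H14S.
  M = 6(12.0) + 14(1.007825) + 31.972071
    = 72.000000 + 14.109550 + 31.972071 = 118.081621

118.0816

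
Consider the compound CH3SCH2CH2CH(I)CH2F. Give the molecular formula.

Atom tally by fragment:
  CH3SCH2 → C:2 H:5 S:1
  CH2 → C:1 H:2
  CH(I) → C:1 H:1 I:1
  CH2F → C:1 H:2 F:1
Element totals:
  C: 5
  H: 10
  F: 1
  I: 1
  S: 1

C5H10FIS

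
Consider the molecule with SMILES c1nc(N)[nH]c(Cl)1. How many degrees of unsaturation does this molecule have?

Atom tally by fragment:
  imidazole ring core → C:3 H:4 N:2
  (− 2 ring H displaced by substituents)
  + NH2 → N:1 H:2
  + Cl → Cl:1
Element totals:
  C: 3
  H: 4
  Cl: 1
  N: 3
Molecular formula: C3H4ClN3.
DoU = (2C + 2 + N − H − X) / 2 = (2·3 + 2 + 3 − 4 − 1) / 2 = 3.

3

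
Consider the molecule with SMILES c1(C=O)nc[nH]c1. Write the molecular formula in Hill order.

Atom tally by fragment:
  imidazole ring core → C:3 H:4 N:2
  (− 1 ring H displaced by substituents)
  + CHO → C:1 H:1 O:1
Element totals:
  C: 4
  H: 4
  N: 2
  O: 1

C4H4N2O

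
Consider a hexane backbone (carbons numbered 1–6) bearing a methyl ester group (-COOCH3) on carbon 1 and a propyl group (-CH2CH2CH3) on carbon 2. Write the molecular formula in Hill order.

Atom tally by fragment:
  CH3OOCCH2 → C:3 H:5 O:2
  CH(CH2CH2CH3) → C:4 H:8
  CH2 → C:1 H:2
  CH2 → C:1 H:2
  CH2 → C:1 H:2
  CH3 → C:1 H:3
Element totals:
  C: 11
  H: 22
  O: 2

C11H22O2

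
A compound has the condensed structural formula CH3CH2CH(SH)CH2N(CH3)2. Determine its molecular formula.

Atom tally by fragment:
  CH3 → C:1 H:3
  CH2 → C:1 H:2
  CH(SH) → C:1 H:2 S:1
  CH2N(CH3)2 → C:3 H:8 N:1
Element totals:
  C: 6
  H: 15
  N: 1
  S: 1

C6H15NS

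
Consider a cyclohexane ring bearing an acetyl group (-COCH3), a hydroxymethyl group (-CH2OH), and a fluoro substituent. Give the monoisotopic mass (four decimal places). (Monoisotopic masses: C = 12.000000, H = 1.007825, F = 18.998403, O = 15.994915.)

Atom tally by fragment:
  cyclohexane ring core → C:6 H:12
  (− 3 ring H displaced by substituents)
  + COCH3 → C:2 H:3 O:1
  + CH2OH → C:1 H:3 O:1
  + F → F:1
Element totals:
  C: 9
  H: 15
  F: 1
  O: 2
Molecular formula: C9H15FO2.
  M = 9(12.0) + 15(1.007825) + 18.998403 + 2(15.994915)
    = 108.000000 + 15.117375 + 18.998403 + 31.989830 = 174.105608

174.1056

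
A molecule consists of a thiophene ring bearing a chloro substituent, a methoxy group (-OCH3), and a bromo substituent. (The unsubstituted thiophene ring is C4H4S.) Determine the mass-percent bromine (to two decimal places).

35.12%

Atom tally by fragment:
  thiophene ring core → C:4 H:4 S:1
  (− 3 ring H displaced by substituents)
  + Cl → Cl:1
  + OCH3 → C:1 H:3 O:1
  + Br → Br:1
Element totals:
  C: 5
  H: 4
  Br: 1
  Cl: 1
  O: 1
  S: 1
Molecular formula: C5H4BrClOS.
Molar mass = 227.500 g/mol.
Mass from Br: 1 × 79.904 = 79.904 g/mol.
%Br = 79.904 / 227.500 × 100 = 35.12%.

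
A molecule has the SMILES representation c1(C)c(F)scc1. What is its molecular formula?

C5H5FS

Atom tally by fragment:
  thiophene ring core → C:4 H:4 S:1
  (− 2 ring H displaced by substituents)
  + CH3 → C:1 H:3
  + F → F:1
Element totals:
  C: 5
  H: 5
  F: 1
  S: 1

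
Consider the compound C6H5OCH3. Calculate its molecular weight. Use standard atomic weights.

108.14 g/mol

Element totals:
  C: 7
  H: 8
  O: 1
Molecular formula: C7H8O.
  M = 7(12.011) + 8(1.008) + 15.999
    = 84.077 + 8.064 + 15.999 = 108.140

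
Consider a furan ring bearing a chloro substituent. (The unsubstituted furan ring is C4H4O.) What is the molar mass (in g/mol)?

102.52 g/mol

Atom tally by fragment:
  furan ring core → C:4 H:4 O:1
  (− 1 ring H displaced by substituents)
  + Cl → Cl:1
Element totals:
  C: 4
  H: 3
  Cl: 1
  O: 1
Molecular formula: C4H3ClO.
  M = 4(12.011) + 3(1.008) + 35.45 + 15.999
    = 48.044 + 3.024 + 35.450 + 15.999 = 102.517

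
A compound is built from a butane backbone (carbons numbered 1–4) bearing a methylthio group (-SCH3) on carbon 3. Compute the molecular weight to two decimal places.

Atom tally by fragment:
  CH3 → C:1 H:3
  CH2 → C:1 H:2
  CH(SCH3) → C:2 H:4 S:1
  CH3 → C:1 H:3
Element totals:
  C: 5
  H: 12
  S: 1
Molecular formula: C5H12S.
  M = 5(12.011) + 12(1.008) + 32.06
    = 60.055 + 12.096 + 32.060 = 104.211

104.21 g/mol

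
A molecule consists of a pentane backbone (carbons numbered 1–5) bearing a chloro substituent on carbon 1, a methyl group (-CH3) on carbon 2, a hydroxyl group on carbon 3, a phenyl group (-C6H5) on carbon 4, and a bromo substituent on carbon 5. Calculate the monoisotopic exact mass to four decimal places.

Atom tally by fragment:
  ClCH2 → C:1 H:2 Cl:1
  CH(CH3) → C:2 H:4
  CH(OH) → C:1 H:2 O:1
  CH(C6H5) → C:7 H:6
  CH2Br → C:1 H:2 Br:1
Element totals:
  C: 12
  H: 16
  Br: 1
  Cl: 1
  O: 1
Molecular formula: C12H16BrClO.
  M = 12(12.0) + 16(1.007825) + 78.918338 + 34.968853 + 15.994915
    = 144.000000 + 16.125200 + 78.918338 + 34.968853 + 15.994915 = 290.007306

290.0073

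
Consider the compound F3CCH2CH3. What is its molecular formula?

Element totals:
  C: 3
  H: 5
  F: 3

C3H5F3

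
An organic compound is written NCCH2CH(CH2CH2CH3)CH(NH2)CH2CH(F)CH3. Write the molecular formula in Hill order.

C10H19FN2

Atom tally by fragment:
  NCCH2 → C:2 H:2 N:1
  CH(CH2CH2CH3) → C:4 H:8
  CH(NH2) → C:1 H:3 N:1
  CH2 → C:1 H:2
  CH(F) → C:1 H:1 F:1
  CH3 → C:1 H:3
Element totals:
  C: 10
  H: 19
  F: 1
  N: 2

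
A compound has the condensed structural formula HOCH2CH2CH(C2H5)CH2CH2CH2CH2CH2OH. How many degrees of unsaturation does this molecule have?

0

Element totals:
  C: 10
  H: 22
  O: 2
Molecular formula: C10H22O2.
DoU = (2C + 2 + N − H − X) / 2 = (2·10 + 2 + 0 − 22 − 0) / 2 = 0.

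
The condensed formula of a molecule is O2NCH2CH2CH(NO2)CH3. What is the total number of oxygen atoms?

4

Atom tally by fragment:
  O2NCH2 → C:1 H:2 N:1 O:2
  CH2 → C:1 H:2
  CH(NO2) → C:1 H:1 N:1 O:2
  CH3 → C:1 H:3
Element totals:
  C: 4
  H: 8
  N: 2
  O: 4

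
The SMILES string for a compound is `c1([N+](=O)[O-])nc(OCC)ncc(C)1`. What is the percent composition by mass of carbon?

45.90%

Atom tally by fragment:
  pyrimidine ring core → C:4 H:4 N:2
  (− 3 ring H displaced by substituents)
  + NO2 → N:1 O:2
  + OC2H5 → C:2 H:5 O:1
  + CH3 → C:1 H:3
Element totals:
  C: 7
  H: 9
  N: 3
  O: 3
Molecular formula: C7H9N3O3.
Molar mass = 183.167 g/mol.
Mass from C: 7 × 12.011 = 84.077 g/mol.
%C = 84.077 / 183.167 × 100 = 45.90%.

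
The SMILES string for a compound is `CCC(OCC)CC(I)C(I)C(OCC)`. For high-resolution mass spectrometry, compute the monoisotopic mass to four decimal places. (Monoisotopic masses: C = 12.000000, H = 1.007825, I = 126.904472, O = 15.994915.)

439.9709

Atom tally by fragment:
  CH3 → C:1 H:3
  CH2 → C:1 H:2
  CH(OC2H5) → C:3 H:6 O:1
  CH2 → C:1 H:2
  CH(I) → C:1 H:1 I:1
  CH(I) → C:1 H:1 I:1
  CH2OC2H5 → C:3 H:7 O:1
Element totals:
  C: 11
  H: 22
  I: 2
  O: 2
Molecular formula: C11H22I2O2.
  M = 11(12.0) + 22(1.007825) + 2(126.904472) + 2(15.994915)
    = 132.000000 + 22.172150 + 253.808944 + 31.989830 = 439.970924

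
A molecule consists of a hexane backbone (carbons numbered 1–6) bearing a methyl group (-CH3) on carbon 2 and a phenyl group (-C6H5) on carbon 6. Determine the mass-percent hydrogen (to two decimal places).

11.43%

Atom tally by fragment:
  CH3 → C:1 H:3
  CH(CH3) → C:2 H:4
  CH2 → C:1 H:2
  CH2 → C:1 H:2
  CH2 → C:1 H:2
  CH2C6H5 → C:7 H:7
Element totals:
  C: 13
  H: 20
Molecular formula: C13H20.
Molar mass = 176.303 g/mol.
Mass from H: 20 × 1.008 = 20.160 g/mol.
%H = 20.160 / 176.303 × 100 = 11.43%.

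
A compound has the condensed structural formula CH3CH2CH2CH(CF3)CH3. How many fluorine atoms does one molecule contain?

Atom tally by fragment:
  CH3 → C:1 H:3
  CH2 → C:1 H:2
  CH2 → C:1 H:2
  CH(CF3) → C:2 H:1 F:3
  CH3 → C:1 H:3
Element totals:
  C: 6
  H: 11
  F: 3

3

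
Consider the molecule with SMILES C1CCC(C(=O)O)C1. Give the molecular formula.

Atom tally by fragment:
  cyclopentane ring core → C:5 H:10
  (− 1 ring H displaced by substituents)
  + COOH → C:1 H:1 O:2
Element totals:
  C: 6
  H: 10
  O: 2

C6H10O2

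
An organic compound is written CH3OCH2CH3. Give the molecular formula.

Element totals:
  C: 3
  H: 8
  O: 1

C3H8O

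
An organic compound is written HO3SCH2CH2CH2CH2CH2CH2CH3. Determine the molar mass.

Atom tally by fragment:
  HO3SCH2 → C:1 H:3 S:1 O:3
  CH2 → C:1 H:2
  CH2 → C:1 H:2
  CH2 → C:1 H:2
  CH2 → C:1 H:2
  CH2 → C:1 H:2
  CH3 → C:1 H:3
Element totals:
  C: 7
  H: 16
  O: 3
  S: 1
Molecular formula: C7H16O3S.
  M = 7(12.011) + 16(1.008) + 3(15.999) + 32.06
    = 84.077 + 16.128 + 47.997 + 32.060 = 180.262

180.26 g/mol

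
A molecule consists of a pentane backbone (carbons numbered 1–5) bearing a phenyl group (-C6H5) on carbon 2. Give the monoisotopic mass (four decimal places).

Atom tally by fragment:
  CH3 → C:1 H:3
  CH(C6H5) → C:7 H:6
  CH2 → C:1 H:2
  CH2 → C:1 H:2
  CH3 → C:1 H:3
Element totals:
  C: 11
  H: 16
Molecular formula: C11H16.
  M = 11(12.0) + 16(1.007825)
    = 132.000000 + 16.125200 = 148.125200

148.1252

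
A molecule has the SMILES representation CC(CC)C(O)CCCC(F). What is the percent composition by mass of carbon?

Atom tally by fragment:
  CH3 → C:1 H:3
  CH(C2H5) → C:3 H:6
  CH(OH) → C:1 H:2 O:1
  CH2 → C:1 H:2
  CH2 → C:1 H:2
  CH2 → C:1 H:2
  CH2F → C:1 H:2 F:1
Element totals:
  C: 9
  H: 19
  F: 1
  O: 1
Molecular formula: C9H19FO.
Molar mass = 162.248 g/mol.
Mass from C: 9 × 12.011 = 108.099 g/mol.
%C = 108.099 / 162.248 × 100 = 66.63%.

66.63%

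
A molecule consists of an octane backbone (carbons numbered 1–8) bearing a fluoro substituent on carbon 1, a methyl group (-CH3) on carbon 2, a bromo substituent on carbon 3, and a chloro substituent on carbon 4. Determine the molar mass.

Atom tally by fragment:
  FCH2 → C:1 H:2 F:1
  CH(CH3) → C:2 H:4
  CH(Br) → C:1 H:1 Br:1
  CH(Cl) → C:1 H:1 Cl:1
  CH2 → C:1 H:2
  CH2 → C:1 H:2
  CH2 → C:1 H:2
  CH3 → C:1 H:3
Element totals:
  C: 9
  H: 17
  Br: 1
  Cl: 1
  F: 1
Molecular formula: C9H17BrClF.
  M = 9(12.011) + 17(1.008) + 79.904 + 35.45 + 18.998
    = 108.099 + 17.136 + 79.904 + 35.450 + 18.998 = 259.587

259.59 g/mol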